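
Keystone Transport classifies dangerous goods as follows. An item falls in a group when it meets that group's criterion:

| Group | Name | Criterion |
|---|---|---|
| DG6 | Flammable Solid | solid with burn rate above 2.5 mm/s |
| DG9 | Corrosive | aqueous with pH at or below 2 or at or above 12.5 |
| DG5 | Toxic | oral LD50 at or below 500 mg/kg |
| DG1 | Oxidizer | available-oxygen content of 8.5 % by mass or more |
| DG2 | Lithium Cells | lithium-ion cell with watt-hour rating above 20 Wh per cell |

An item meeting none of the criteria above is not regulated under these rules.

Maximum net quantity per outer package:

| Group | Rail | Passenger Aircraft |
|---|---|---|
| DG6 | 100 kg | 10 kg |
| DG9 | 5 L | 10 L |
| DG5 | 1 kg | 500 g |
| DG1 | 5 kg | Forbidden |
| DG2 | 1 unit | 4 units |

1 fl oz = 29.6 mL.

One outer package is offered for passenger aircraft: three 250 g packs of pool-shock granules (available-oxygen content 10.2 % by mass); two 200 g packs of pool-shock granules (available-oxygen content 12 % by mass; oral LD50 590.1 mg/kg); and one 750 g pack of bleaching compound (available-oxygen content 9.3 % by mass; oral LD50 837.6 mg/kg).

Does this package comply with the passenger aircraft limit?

With available-oxygen content 10.2 % by mass (≥ 8.5 % by mass), the pool-shock granules fall in Group DG1.
Pool-shock granules: available-oxygen content 12 % by mass ≥ 8.5 % by mass → Group DG1 (Oxidizer).
The bleaching compound has available-oxygen content 9.3 % by mass, which is ≥ 8.5 % by mass, so it is Group DG1 (Oxidizer).
Total Group DG1: (three 250 g packs = 750 g) + (two 200 g packs = 400 g) + 750 g = 1.9 kg.
Group DG1 is Forbidden by passenger aircraft.

No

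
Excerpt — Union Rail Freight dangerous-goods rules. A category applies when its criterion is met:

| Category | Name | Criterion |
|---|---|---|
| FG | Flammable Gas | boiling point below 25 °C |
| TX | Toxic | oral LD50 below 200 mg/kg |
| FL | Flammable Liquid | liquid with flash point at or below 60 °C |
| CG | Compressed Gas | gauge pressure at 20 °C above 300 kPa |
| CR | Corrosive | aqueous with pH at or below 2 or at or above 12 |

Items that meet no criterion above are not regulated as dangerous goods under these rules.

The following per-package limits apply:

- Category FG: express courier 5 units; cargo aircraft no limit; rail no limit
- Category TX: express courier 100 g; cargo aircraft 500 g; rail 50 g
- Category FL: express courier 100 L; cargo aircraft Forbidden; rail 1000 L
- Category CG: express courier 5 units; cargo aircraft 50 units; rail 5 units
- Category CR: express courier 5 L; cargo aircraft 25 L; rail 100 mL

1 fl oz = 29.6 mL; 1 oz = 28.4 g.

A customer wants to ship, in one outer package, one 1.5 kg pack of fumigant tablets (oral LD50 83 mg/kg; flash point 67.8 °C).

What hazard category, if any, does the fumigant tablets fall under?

The fumigant tablets have oral LD50 83 mg/kg, which is < 200 mg/kg, so they are Category TX (Toxic).

Category TX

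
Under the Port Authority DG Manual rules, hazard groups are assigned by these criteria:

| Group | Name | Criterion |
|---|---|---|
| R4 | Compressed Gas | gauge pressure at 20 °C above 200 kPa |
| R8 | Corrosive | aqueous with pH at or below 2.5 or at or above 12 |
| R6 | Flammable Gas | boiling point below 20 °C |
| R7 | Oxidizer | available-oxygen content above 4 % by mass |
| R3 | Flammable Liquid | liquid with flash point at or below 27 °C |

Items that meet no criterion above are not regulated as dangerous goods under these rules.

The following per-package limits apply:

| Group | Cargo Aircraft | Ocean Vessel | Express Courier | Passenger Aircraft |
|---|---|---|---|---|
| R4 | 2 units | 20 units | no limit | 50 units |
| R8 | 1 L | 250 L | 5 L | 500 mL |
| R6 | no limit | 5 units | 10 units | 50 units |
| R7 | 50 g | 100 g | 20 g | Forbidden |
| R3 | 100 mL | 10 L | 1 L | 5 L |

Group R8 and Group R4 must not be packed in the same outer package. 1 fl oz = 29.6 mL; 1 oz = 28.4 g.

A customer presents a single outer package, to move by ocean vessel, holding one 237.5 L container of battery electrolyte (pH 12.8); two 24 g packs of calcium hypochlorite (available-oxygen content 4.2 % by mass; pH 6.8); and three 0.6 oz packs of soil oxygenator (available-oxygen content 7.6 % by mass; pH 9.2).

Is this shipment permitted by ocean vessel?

The battery electrolyte has pH 12.8, which is ≥ 12, so it is Group R8 (Corrosive).
Calcium hypochlorite: available-oxygen content 4.2 % by mass > 4 % by mass → Group R7 (Oxidizer).
With available-oxygen content 7.6 % by mass (> 4 % by mass), the soil oxygenator falls in Group R7.
Group R7 net quantity: (two 24 g packs = 48 g) + (three 0.6 oz packs = 51.12 g) = 99.12 g.
That is within the Group R7 ocean vessel limit of 100 g.
Group R8 quantity: 237.5 L.
That is within the Group R8 ocean vessel limit of 250 L.
The segregation rule (Group R8 with Group R4) does not apply to Group R7 with Group R8.
Every hazard group is within its ocean vessel limit and no segregation rule is violated.

Yes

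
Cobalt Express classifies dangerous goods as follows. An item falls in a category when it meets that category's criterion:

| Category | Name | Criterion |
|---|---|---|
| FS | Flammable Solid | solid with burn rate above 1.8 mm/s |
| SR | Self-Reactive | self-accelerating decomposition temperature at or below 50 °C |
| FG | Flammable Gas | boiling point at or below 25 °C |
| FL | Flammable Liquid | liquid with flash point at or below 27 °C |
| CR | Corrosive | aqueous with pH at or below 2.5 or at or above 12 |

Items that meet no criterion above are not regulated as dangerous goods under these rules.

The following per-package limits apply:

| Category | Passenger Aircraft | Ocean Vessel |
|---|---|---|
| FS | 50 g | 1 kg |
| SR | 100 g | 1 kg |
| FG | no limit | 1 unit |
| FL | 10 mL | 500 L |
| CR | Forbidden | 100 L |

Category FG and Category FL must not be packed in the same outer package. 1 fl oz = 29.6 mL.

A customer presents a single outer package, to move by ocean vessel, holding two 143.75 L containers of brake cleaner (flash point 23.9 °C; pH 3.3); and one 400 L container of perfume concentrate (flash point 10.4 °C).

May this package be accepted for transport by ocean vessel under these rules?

Flash point 23.9 °C meets the Category FL criterion (Flammable Liquid), so the brake cleaner is Category FL.
The perfume concentrate has flash point 10.4 °C, which is ≤ 27 °C, so it is Category FL (Flammable Liquid).
Category FL net quantity: (two 143.75 L containers = 287.5 L) + 400 L = 687.5 L.
687.5 L > 500 L (ocean vessel limit, Category FL) — over the limit.

No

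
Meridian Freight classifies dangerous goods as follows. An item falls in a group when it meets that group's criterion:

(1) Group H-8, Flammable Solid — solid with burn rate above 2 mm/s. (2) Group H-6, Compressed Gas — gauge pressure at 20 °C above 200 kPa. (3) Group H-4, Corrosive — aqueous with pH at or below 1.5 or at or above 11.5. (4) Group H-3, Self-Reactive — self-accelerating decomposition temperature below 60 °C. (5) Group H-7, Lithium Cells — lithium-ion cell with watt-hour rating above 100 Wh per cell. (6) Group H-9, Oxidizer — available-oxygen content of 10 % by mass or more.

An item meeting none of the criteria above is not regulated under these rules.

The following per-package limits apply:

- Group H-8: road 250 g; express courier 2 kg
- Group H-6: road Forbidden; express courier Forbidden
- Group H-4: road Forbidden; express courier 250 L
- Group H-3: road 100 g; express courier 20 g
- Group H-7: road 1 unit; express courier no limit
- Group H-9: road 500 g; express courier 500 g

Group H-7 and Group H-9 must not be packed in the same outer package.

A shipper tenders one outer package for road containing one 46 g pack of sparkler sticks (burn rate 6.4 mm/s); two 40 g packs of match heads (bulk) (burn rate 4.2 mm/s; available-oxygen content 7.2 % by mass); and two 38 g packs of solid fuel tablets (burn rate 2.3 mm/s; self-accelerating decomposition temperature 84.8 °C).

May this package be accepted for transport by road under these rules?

Sparkler sticks: burn rate 6.4 mm/s > 2 mm/s → Group H-8 (Flammable Solid).
With burn rate 4.2 mm/s (> 2 mm/s), the match heads (bulk) fall in Group H-8.
The solid fuel tablets have burn rate 2.3 mm/s, which is > 2 mm/s, so they are Group H-8 (Flammable Solid).
Total Group H-8: 46 g + (two 40 g packs = 80 g) + (two 38 g packs = 76 g) = 202 g.
202 g ≤ 250 g (road limit, Group H-8) — within limit.

Yes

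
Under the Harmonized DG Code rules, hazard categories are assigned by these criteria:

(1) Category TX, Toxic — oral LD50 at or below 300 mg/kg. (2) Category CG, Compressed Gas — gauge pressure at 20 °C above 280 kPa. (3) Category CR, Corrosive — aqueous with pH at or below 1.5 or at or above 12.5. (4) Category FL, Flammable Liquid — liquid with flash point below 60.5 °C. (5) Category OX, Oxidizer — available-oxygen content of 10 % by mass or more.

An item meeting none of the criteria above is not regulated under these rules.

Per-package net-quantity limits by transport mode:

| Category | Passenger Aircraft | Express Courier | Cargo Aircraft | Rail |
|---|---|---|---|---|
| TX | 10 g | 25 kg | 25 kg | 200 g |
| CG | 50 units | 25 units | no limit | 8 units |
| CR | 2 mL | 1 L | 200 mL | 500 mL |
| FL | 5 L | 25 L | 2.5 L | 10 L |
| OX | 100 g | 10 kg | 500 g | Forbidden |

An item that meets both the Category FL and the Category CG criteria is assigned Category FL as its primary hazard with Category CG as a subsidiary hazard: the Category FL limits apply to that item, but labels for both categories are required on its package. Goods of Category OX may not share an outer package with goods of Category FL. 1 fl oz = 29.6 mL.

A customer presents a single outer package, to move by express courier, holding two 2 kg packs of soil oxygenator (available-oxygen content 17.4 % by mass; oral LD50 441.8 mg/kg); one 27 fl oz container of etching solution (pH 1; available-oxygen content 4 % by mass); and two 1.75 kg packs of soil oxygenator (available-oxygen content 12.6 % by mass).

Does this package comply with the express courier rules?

Yes

With available-oxygen content 17.4 % by mass (≥ 10 % by mass), the soil oxygenator falls in Category OX.
Etching solution: pH 1 ≤ 1.5 → Category CR (Corrosive).
Soil oxygenator: available-oxygen content 12.6 % by mass ≥ 10 % by mass → Category OX (Oxidizer).
Total Category OX: (two 2 kg packs = 4 kg) + (two 1.75 kg packs = 3.5 kg) = 7.5 kg.
That is within the Category OX express courier limit of 10 kg.
Category CR quantity: one 27 fl oz container = 799.2 mL.
799.2 mL ≤ 1 L (express courier limit, Category CR) — within limit.
The segregation rule (Category OX with Category FL) does not apply to Category OX with Category CR.
Every hazard category is within its express courier limit and no segregation rule is violated.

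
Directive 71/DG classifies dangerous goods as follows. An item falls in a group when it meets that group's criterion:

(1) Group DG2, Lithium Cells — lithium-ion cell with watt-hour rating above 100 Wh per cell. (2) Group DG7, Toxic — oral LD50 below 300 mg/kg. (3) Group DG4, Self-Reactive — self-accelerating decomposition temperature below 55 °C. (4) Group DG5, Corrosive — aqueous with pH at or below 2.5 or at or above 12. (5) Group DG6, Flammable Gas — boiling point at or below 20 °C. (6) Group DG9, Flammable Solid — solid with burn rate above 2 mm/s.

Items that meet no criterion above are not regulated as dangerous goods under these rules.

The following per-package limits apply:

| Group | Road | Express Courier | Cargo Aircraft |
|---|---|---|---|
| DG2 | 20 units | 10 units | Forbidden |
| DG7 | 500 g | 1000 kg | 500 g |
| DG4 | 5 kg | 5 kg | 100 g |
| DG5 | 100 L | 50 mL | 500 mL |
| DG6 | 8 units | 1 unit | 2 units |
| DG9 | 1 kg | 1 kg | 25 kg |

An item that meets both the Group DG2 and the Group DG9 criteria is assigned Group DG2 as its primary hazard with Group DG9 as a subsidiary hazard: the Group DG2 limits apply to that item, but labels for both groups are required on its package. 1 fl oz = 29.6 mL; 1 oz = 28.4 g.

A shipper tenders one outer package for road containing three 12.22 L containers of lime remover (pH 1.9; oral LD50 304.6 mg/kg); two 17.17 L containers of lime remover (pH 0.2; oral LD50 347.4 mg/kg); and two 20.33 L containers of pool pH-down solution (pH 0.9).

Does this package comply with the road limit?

Lime remover: pH 1.9 ≤ 2.5 → Group DG5 (Corrosive).
With pH 0.2 (≤ 2.5), the lime remover falls in Group DG5.
pH 0.9 meets the Group DG5 criterion (Corrosive), so the pool pH-down solution is Group DG5.
Group DG5 net quantity: (three 12.22 L containers = 36.66 L) + (two 17.17 L containers = 34.34 L) + (two 20.33 L containers = 40.66 L) = 111.66 L.
That exceeds the Group DG5 road limit of 100 L.

No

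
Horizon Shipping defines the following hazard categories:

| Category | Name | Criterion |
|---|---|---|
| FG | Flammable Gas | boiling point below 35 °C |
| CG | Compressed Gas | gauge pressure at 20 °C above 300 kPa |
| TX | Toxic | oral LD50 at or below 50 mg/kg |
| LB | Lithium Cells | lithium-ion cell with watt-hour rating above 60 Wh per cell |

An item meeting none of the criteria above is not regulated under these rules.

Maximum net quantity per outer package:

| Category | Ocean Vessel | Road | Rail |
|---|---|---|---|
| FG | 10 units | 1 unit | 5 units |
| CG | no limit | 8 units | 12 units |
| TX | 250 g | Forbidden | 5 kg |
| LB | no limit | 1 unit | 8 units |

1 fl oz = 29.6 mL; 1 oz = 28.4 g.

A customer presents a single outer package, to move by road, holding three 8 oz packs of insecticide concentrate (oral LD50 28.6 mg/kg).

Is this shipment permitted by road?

Insecticide concentrate: oral LD50 28.6 mg/kg ≤ 50 mg/kg → Category TX (Toxic).
Category TX quantity: three 8 oz packs = 681.6 g.
By road, Category TX is Forbidden regardless of quantity.

No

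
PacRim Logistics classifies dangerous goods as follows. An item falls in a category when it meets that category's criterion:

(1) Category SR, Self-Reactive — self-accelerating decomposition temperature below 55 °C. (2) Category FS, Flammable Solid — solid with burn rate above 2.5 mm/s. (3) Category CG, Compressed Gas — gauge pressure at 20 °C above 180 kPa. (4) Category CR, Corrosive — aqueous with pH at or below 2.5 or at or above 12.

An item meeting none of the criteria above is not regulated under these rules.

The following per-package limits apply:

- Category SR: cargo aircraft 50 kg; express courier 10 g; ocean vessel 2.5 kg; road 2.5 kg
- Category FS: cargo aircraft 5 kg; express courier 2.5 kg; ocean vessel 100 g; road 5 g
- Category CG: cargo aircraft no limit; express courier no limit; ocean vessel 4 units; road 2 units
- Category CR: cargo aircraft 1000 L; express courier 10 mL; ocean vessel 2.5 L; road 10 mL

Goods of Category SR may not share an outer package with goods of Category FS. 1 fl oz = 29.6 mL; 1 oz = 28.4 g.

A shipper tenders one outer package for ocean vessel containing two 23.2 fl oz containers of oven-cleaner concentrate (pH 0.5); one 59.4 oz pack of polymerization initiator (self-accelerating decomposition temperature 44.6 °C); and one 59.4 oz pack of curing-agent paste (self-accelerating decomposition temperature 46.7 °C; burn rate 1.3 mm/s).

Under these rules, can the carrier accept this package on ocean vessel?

With pH 0.5 (≤ 2.5), the oven-cleaner concentrate falls in Category CR.
The polymerization initiator has self-accelerating decomposition temperature 44.6 °C, which is < 55 °C, so it is Category SR (Self-Reactive).
Curing-agent paste: self-accelerating decomposition temperature 46.7 °C < 55 °C → Category SR (Self-Reactive).
Category SR net quantity: (one 59.4 oz pack = 1686.96 g) + (one 59.4 oz pack = 1686.96 g) = 3373.92 g.
3373.92 g > 2.5 kg (ocean vessel limit, Category SR) — over the limit.
Category CR quantity: two 23.2 fl oz containers = 1373.44 mL.
1373.44 mL ≤ 2.5 L (ocean vessel limit, Category CR) — within limit.
The segregation rule (Category SR with Category FS) does not apply to Category SR with Category CR.

No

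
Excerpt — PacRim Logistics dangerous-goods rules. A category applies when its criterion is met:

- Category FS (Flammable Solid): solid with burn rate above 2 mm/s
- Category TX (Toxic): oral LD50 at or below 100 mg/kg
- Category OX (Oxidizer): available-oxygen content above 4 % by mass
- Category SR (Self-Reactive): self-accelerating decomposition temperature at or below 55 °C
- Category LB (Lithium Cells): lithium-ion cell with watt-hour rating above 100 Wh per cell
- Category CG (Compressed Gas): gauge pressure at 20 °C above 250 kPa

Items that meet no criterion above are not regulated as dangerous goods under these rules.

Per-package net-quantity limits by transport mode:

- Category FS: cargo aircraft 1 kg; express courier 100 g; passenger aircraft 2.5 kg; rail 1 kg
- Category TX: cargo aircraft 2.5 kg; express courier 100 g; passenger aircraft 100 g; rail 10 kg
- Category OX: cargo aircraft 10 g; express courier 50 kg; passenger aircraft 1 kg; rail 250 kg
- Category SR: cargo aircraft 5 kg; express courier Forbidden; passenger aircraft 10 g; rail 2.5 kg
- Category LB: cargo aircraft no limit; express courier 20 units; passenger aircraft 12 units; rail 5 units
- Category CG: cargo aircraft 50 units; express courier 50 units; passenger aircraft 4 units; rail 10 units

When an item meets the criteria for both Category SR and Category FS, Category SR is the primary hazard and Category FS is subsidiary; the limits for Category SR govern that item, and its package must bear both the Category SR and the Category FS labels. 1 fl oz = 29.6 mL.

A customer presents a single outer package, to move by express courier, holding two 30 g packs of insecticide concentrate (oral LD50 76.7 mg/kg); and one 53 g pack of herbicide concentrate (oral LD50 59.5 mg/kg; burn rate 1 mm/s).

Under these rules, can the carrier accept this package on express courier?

No

Oral LD50 76.7 mg/kg meets the Category TX criterion (Toxic), so the insecticide concentrate is Category TX.
Oral LD50 59.5 mg/kg meets the Category TX criterion (Toxic), so the herbicide concentrate is Category TX.
Total Category TX: (two 30 g packs = 60 g) + 53 g = 113 g.
113 g exceeds the express courier limit of 100 g for Category TX.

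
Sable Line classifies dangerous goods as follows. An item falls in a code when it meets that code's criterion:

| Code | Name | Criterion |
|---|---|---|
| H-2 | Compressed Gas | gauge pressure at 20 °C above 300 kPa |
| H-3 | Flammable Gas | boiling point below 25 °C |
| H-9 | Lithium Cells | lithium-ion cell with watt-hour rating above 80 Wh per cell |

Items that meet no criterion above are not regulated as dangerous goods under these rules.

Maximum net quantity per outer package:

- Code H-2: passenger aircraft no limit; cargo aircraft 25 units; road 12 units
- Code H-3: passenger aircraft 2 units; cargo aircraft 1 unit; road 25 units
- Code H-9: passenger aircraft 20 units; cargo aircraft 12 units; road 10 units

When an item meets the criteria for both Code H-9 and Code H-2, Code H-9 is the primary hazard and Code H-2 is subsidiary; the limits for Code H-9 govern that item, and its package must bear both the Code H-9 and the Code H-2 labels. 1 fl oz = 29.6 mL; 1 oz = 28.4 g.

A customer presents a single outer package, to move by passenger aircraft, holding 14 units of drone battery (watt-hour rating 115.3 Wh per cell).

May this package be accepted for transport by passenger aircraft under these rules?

Yes

With watt-hour rating 115.3 Wh per cell (> 80 Wh per cell), the drone battery falls in Code H-9.
Code H-9 quantity: 14 units.
14 units is within the passenger aircraft limit of 20 units for Code H-9.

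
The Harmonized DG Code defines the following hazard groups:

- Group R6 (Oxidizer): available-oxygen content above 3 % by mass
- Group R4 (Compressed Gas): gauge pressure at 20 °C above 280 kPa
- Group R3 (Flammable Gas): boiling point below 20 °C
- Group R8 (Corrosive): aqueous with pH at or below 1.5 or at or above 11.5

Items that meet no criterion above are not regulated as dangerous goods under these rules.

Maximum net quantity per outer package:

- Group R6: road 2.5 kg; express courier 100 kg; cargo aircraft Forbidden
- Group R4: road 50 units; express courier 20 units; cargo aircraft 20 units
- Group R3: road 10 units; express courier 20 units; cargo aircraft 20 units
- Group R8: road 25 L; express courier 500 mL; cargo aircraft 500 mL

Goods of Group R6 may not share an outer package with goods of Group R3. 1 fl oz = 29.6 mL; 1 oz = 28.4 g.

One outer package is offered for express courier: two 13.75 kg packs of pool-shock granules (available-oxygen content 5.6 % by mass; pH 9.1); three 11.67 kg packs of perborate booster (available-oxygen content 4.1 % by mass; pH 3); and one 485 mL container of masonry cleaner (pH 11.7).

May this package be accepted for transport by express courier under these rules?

Yes

With available-oxygen content 5.6 % by mass (> 3 % by mass), the pool-shock granules fall in Group R6.
The perborate booster has available-oxygen content 4.1 % by mass, which is > 3 % by mass, so it is Group R6 (Oxidizer).
The masonry cleaner has pH 11.7, which is ≥ 11.5, so it is Group R8 (Corrosive).
Group R6 net quantity: (two 13.75 kg packs = 27.5 kg) + (three 11.67 kg packs = 35.01 kg) = 62.51 kg.
That is within the Group R6 express courier limit of 100 kg.
Group R8 quantity: 485 mL.
485 mL is within the express courier limit of 500 mL for Group R8.
The segregation rule (Group R6 with Group R3) does not apply to Group R6 with Group R8.
Every hazard group is within its express courier limit and no segregation rule is violated.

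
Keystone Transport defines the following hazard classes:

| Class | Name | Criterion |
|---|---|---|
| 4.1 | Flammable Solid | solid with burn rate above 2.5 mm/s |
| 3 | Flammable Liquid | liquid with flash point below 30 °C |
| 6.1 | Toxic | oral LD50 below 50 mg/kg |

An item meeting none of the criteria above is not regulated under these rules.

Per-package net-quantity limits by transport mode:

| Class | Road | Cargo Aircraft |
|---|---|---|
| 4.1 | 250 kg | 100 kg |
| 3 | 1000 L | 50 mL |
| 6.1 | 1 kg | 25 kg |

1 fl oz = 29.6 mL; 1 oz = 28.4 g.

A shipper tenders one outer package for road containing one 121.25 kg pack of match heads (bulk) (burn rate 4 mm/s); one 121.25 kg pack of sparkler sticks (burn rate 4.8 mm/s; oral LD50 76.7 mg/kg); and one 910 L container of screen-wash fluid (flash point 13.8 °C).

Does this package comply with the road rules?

Yes

With burn rate 4 mm/s (> 2.5 mm/s), the match heads (bulk) fall in Class 4.1.
With burn rate 4.8 mm/s (> 2.5 mm/s), the sparkler sticks fall in Class 4.1.
Screen-wash fluid: flash point 13.8 °C < 30 °C → Class 3 (Flammable Liquid).
Class 3 quantity: 910 L.
910 L is within the road limit of 1000 L for Class 3.
Total Class 4.1: 121.25 kg + 121.25 kg = 242.5 kg.
242.5 kg ≤ 250 kg (road limit, Class 4.1) — within limit.
Every hazard class is within its road limit and no segregation rule is violated.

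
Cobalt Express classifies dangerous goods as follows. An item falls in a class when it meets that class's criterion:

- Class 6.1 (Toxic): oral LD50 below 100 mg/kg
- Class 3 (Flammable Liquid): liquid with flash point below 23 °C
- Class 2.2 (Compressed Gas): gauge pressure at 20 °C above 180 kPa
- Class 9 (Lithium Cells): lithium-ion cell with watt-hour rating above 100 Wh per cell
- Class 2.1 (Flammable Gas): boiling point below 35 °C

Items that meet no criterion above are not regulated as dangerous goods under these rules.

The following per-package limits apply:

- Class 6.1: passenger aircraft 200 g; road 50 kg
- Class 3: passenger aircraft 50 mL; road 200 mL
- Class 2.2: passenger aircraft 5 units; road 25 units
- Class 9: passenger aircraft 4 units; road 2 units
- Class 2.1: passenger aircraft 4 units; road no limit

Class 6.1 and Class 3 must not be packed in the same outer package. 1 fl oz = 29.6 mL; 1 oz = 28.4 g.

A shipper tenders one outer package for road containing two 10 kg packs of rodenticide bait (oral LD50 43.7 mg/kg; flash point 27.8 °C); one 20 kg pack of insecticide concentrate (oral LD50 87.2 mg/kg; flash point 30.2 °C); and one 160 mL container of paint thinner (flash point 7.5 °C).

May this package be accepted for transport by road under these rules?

Rodenticide bait: oral LD50 43.7 mg/kg < 100 mg/kg → Class 6.1 (Toxic).
With oral LD50 87.2 mg/kg (< 100 mg/kg), the insecticide concentrate falls in Class 6.1.
The paint thinner has flash point 7.5 °C, which is < 23 °C, so it is Class 3 (Flammable Liquid).
Total Class 6.1: (two 10 kg packs = 20 kg) + 20 kg = 40 kg.
40 kg ≤ 50 kg (road limit, Class 6.1) — within limit.
Class 3 quantity: 160 mL.
That is within the Class 3 road limit of 200 mL.
Class 6.1 and Class 3 may not share an outer package.

No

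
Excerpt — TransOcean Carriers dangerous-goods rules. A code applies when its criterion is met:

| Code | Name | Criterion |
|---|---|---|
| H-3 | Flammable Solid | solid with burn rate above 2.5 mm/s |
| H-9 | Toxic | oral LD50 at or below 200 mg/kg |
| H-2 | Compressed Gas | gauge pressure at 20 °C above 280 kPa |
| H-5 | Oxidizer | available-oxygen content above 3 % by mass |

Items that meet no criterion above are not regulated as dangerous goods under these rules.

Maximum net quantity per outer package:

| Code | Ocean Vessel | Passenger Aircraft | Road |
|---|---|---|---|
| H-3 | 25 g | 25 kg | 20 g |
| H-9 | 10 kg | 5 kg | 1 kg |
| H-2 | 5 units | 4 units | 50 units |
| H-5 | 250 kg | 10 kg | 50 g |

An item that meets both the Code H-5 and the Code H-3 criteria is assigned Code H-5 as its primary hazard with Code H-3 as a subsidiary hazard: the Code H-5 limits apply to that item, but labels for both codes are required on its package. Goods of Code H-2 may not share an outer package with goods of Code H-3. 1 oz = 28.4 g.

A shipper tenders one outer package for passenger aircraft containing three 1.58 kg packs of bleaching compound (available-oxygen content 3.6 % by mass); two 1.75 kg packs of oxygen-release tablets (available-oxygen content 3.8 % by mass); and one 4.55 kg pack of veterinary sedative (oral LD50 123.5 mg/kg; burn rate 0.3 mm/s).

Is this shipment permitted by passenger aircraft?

The bleaching compound has available-oxygen content 3.6 % by mass, which is > 3 % by mass, so it is Code H-5 (Oxidizer).
Oxygen-release tablets: available-oxygen content 3.8 % by mass > 3 % by mass → Code H-5 (Oxidizer).
Veterinary sedative: oral LD50 123.5 mg/kg ≤ 200 mg/kg → Code H-9 (Toxic).
Code H-5 net quantity: (three 1.58 kg packs = 4.74 kg) + (two 1.75 kg packs = 3.5 kg) = 8.24 kg.
That is within the Code H-5 passenger aircraft limit of 10 kg.
Code H-9 quantity: 4.55 kg.
4.55 kg ≤ 5 kg (passenger aircraft limit, Code H-9) — within limit.
The segregation rule (Code H-2 with Code H-3) does not apply to Code H-5 with Code H-9.
Every hazard code is within its passenger aircraft limit and no segregation rule is violated.

Yes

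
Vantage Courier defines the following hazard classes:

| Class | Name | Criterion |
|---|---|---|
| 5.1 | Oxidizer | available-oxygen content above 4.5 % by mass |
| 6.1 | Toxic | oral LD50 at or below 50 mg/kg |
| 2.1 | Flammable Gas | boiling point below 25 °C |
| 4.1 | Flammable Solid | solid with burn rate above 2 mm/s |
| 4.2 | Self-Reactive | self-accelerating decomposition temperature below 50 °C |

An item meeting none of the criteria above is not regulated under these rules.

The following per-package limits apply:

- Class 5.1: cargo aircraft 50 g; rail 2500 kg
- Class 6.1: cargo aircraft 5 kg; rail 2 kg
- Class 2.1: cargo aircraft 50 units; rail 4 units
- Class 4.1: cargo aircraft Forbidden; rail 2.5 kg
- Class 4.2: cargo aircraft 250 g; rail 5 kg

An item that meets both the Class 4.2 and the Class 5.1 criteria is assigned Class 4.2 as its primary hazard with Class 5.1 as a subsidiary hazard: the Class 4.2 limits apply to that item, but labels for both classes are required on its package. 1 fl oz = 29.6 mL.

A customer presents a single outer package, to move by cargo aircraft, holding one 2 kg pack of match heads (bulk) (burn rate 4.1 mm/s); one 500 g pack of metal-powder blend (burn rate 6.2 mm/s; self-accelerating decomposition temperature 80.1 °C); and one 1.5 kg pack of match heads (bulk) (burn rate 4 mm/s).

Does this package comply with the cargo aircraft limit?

The match heads (bulk) have burn rate 4.1 mm/s, which is > 2 mm/s, so they are Class 4.1 (Flammable Solid).
Metal-powder blend: burn rate 6.2 mm/s > 2 mm/s → Class 4.1 (Flammable Solid).
Match heads (bulk): burn rate 4 mm/s > 2 mm/s → Class 4.1 (Flammable Solid).
Class 4.1 net quantity: 2 kg + 500 g + 1.5 kg = 4 kg.
By cargo aircraft, Class 4.1 is Forbidden regardless of quantity.

No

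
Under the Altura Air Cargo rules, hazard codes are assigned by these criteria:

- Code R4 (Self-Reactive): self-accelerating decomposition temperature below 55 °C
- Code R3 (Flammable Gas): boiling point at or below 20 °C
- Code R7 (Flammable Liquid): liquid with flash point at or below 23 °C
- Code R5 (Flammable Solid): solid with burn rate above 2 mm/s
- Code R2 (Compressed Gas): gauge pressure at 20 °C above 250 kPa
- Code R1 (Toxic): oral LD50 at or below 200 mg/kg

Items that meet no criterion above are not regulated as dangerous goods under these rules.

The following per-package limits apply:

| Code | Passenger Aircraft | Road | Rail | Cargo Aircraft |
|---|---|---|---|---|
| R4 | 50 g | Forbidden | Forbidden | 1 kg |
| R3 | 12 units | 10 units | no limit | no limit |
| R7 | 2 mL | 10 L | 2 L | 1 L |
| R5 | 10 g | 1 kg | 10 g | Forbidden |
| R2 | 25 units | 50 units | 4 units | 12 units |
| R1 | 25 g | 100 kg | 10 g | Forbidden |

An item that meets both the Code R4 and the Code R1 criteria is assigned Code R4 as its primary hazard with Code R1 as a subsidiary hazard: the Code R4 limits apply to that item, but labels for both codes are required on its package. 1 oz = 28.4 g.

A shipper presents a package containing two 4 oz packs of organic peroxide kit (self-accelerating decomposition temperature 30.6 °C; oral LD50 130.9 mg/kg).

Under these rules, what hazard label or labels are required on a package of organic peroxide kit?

With self-accelerating decomposition temperature 30.6 °C (< 55 °C), the organic peroxide kit falls in Code R4.
Oral LD50 130.9 mg/kg meets the Code R1 criterion (Toxic), so the organic peroxide kit is Code R1.
By the precedence rule Code R4 is primary and Code R1 is subsidiary, and that rule requires both labels on the package.

Code R1 and R4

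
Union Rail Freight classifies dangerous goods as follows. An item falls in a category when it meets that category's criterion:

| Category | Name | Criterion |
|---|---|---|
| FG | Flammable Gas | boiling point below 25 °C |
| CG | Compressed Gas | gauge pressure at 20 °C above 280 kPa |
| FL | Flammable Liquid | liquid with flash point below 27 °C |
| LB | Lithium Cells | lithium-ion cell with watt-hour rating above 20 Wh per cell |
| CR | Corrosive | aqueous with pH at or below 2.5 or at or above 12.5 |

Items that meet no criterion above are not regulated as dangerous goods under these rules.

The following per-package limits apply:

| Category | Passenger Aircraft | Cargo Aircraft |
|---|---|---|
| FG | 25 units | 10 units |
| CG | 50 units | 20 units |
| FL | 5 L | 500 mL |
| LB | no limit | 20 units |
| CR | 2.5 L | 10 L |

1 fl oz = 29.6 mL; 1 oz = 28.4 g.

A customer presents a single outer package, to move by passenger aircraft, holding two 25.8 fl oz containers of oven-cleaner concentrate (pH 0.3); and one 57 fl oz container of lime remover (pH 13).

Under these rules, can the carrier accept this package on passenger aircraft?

No

pH 0.3 meets the Category CR criterion (Corrosive), so the oven-cleaner concentrate is Category CR.
pH 13 meets the Category CR criterion (Corrosive), so the lime remover is Category CR.
Category CR net quantity: (two 25.8 fl oz containers = 1527.36 mL) + (one 57 fl oz container = 1687.2 mL) = 3214.56 mL.
That exceeds the Category CR passenger aircraft limit of 2.5 L.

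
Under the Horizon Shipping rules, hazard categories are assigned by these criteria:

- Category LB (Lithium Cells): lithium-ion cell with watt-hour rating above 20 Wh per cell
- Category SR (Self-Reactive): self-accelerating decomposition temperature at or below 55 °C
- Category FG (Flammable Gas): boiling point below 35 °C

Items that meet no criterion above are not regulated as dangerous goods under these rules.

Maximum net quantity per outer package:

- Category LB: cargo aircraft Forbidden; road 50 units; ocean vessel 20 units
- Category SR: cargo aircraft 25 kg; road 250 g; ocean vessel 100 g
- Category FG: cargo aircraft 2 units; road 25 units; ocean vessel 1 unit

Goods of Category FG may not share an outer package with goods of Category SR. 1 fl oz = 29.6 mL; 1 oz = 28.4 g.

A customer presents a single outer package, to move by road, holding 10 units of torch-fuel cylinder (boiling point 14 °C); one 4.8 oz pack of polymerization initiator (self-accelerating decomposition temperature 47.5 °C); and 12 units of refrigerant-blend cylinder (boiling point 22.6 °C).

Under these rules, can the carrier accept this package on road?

No

The torch-fuel cylinder has boiling point 14 °C, which is < 35 °C, so it is Category FG (Flammable Gas).
The polymerization initiator has self-accelerating decomposition temperature 47.5 °C, which is ≤ 55 °C, so it is Category SR (Self-Reactive).
With boiling point 22.6 °C (< 35 °C), the refrigerant-blend cylinder falls in Category FG.
Category FG net quantity: 10 units + 12 units = 22 units.
22 units ≤ 25 units (road limit, Category FG) — within limit.
Category SR quantity: one 4.8 oz pack = 136.32 g.
136.32 g is within the road limit of 250 g for Category SR.
Category FG and Category SR may not share an outer package.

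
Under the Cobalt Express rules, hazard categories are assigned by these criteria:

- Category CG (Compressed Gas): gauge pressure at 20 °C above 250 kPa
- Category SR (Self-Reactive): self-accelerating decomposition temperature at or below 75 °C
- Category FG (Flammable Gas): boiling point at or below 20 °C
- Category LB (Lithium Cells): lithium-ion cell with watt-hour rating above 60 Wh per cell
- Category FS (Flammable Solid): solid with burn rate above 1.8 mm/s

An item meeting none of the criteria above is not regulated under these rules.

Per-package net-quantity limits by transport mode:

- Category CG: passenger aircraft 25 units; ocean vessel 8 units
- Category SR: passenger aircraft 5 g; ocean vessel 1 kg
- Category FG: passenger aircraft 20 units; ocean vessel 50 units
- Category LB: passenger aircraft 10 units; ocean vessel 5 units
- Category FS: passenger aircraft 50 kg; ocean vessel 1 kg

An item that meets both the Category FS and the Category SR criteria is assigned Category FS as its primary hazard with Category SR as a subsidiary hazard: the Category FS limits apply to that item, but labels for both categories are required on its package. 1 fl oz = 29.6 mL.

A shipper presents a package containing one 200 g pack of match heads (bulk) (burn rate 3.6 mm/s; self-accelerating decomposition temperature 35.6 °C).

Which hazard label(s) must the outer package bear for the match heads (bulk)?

The match heads (bulk) have burn rate 3.6 mm/s, which is > 1.8 mm/s, so they are Category FS (Flammable Solid).
Self-accelerating decomposition temperature 35.6 °C meets the Category SR criterion (Self-Reactive), so the match heads (bulk) are Category SR.
By the precedence rule Category FS is primary and Category SR is subsidiary, and that rule requires both labels on the package.

Category FS and SR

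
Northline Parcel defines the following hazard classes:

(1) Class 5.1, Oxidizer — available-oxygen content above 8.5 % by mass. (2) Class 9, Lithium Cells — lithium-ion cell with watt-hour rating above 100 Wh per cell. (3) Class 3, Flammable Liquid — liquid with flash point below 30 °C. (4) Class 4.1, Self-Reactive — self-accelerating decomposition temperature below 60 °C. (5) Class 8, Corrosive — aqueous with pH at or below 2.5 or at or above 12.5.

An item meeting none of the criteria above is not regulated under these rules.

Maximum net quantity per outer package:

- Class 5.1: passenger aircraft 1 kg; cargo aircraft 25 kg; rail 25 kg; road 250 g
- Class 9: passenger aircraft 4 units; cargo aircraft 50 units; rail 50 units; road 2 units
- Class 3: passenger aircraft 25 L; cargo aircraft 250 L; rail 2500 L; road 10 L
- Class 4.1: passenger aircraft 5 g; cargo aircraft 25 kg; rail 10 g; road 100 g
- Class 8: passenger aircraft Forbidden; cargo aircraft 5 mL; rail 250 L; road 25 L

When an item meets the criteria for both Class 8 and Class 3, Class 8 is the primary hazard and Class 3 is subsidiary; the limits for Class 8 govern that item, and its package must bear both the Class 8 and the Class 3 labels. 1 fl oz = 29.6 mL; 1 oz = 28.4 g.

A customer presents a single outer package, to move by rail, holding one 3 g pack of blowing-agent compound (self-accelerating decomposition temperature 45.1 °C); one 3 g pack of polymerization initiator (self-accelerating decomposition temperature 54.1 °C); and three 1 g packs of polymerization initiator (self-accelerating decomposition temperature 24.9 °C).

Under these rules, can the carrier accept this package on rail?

Yes

Blowing-agent compound: self-accelerating decomposition temperature 45.1 °C < 60 °C → Class 4.1 (Self-Reactive).
The polymerization initiator has self-accelerating decomposition temperature 54.1 °C, which is < 60 °C, so it is Class 4.1 (Self-Reactive).
Self-accelerating decomposition temperature 24.9 °C meets the Class 4.1 criterion (Self-Reactive), so the polymerization initiator is Class 4.1.
Total Class 4.1: 3 g + 3 g + (three 1 g packs = 3 g) = 9 g.
9 g is within the rail limit of 10 g for Class 4.1.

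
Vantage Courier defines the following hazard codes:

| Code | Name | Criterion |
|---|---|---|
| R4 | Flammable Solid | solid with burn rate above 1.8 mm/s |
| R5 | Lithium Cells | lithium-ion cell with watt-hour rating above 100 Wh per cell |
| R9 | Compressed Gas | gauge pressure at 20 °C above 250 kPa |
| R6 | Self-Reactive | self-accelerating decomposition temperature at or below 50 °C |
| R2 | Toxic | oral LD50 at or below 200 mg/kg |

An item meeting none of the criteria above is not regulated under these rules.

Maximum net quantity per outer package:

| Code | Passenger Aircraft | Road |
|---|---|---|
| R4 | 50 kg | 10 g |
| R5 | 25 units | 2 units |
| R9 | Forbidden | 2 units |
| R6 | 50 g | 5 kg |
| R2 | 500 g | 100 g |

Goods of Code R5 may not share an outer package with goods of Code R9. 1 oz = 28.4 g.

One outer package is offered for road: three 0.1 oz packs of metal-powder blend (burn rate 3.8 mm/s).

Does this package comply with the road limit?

Burn rate 3.8 mm/s meets the Code R4 criterion (Flammable Solid), so the metal-powder blend is Code R4.
Code R4 quantity: three 0.1 oz packs = 8.52 g.
8.52 g is within the road limit of 10 g for Code R4.

Yes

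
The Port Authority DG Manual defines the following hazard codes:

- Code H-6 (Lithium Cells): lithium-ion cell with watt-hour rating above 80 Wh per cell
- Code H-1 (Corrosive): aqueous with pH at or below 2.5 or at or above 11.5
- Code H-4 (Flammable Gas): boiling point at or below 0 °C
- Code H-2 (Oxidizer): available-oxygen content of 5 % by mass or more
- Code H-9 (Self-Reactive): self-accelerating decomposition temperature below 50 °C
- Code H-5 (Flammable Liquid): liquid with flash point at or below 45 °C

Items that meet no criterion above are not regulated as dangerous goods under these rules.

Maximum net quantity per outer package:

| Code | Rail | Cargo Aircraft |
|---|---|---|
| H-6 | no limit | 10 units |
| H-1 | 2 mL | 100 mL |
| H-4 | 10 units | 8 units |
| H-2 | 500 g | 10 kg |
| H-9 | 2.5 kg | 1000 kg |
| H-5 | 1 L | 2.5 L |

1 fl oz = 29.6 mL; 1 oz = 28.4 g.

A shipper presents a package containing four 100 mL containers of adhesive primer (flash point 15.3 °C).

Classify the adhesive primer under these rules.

With flash point 15.3 °C (≤ 45 °C), the adhesive primer falls in Code H-5.

Code H-5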